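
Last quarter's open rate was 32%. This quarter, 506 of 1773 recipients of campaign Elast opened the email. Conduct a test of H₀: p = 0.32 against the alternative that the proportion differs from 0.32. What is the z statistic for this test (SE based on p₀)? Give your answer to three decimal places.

p̂ = 506/1773 = 0.28539.
Standard error under H₀: √(0.32×0.68/1773) = 0.01108.
z = (0.28539 − 0.32)/0.01108 = -0.03461/0.01108 = -3.124.
Two-sided p-value ≈ 2·Φ(−3.124) = 0.0018.

z = -3.124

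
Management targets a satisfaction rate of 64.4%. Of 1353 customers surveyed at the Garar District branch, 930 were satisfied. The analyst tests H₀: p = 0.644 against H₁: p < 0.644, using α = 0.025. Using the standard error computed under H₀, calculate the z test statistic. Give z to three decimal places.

p̂ = 930/1353 ≈ 0.687361.
Under H₀, SE = √(0.644·0.356/1353) = √(0.000169449) = 0.013017.
z = (0.687361 − 0.644)/0.013017 = 0.043361/0.013017 = 3.331.
p-value = P(Z < 3.331) ≈ 0.9996, so at α = 0.025 we fail to reject H₀.

z = 3.331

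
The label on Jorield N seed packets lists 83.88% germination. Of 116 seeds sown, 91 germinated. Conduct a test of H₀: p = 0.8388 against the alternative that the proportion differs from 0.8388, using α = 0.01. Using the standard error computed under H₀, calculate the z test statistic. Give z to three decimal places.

z = -1.591

p̂ = 91/116 ≈ 0.78448.
Standard error under H₀: √(0.8388×0.1612/116) = 0.03414.
z = (0.78448 − 0.8388)/0.03414 = -0.05432/0.03414 = -1.591.
Two-sided p-value ≈ 2·Φ(−1.591) = 0.1116; since p > α = 0.01, fail to reject H₀.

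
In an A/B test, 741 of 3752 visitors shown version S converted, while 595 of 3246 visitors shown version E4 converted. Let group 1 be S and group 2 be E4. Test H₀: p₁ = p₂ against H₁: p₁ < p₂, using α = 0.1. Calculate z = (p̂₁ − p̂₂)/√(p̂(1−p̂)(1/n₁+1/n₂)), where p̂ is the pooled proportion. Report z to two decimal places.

p̂₁ = 741/3752 ≈ 0.1975, p̂₂ = 595/3246 ≈ 0.1833.
Pooled p̂ = (741+595)/(3752+3246) = 1336/6998 = 0.1909.
SE = √(p̂(1−p̂)(1/n₁+1/n₂)) = √(0.1909·0.8091·0.000574596) = √(8.87546e-05) = 0.0094.
z = (0.1975 − 0.1833)/0.0094 = 0.0142/0.0094 = 1.51.
p-value = P(Z < 1.506) ≈ 0.9340; since p > α = 0.1, fail to reject H₀.

z = 1.51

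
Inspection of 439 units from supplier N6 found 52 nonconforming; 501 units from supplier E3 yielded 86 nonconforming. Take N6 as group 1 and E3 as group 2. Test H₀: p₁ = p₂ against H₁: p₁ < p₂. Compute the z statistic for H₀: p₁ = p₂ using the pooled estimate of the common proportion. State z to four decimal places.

z = -2.2996

p̂₁ = 52/439 = 0.118451, p̂₂ = 86/501 = 0.171657.
Pooled p̂ = (52+86)/(439+501) = 138/940 = 0.146809.
SE = √(p̂(1−p̂)(1/n₁+1/n₂)) = √(0.146809·0.853191·0.00427391) = √(0.000535332) = 0.023137.
z = (0.118451 − 0.171657)/0.023137 = -0.053206/0.023137 = -2.2996.
p-value = P(Z < -2.300) ≈ 0.0107.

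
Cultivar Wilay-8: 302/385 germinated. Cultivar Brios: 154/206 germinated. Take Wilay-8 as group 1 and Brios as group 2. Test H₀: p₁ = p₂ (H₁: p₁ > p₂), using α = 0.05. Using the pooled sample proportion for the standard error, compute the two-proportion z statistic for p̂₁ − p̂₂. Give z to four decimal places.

z = 1.0166

p̂₁ = 302/385 ≈ 0.784416, p̂₂ = 154/206 ≈ 0.747573.
Pooled p̂ = (302+154)/(385+206) = 456/591 = 0.771574.
SE = √(p̂(1−p̂)(1/n₁+1/n₂)) = √(0.771574·0.228426·0.00745177) = √(0.00131336) = 0.036240.
z = (0.784416 − 0.747573)/0.036240 = 0.036843/0.036240 = 1.0166.
p-value = P(Z > 1.017) ≈ 0.1547; since p > α = 0.05, fail to reject H₀.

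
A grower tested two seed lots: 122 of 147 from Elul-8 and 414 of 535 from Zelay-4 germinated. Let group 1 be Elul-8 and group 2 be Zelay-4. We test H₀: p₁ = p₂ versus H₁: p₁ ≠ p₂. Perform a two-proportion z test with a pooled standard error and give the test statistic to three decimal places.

z = 1.469

p̂₁ = 122/147 ≈ 0.82993, p̂₂ = 414/535 ≈ 0.77383.
Pooled p̂ = (122+414)/(147+535) = 536/682 = 0.78592.
SE = √(p̂(1−p̂)(1/n₁+1/n₂)) = √(0.78592·0.21408·0.00867188) = √(0.00145902) = 0.03820.
z = (0.82993 − 0.77383)/0.03820 = 0.05610/0.03820 = 1.469.
Two-sided p-value ≈ 2·Φ(−1.469) = 0.1419.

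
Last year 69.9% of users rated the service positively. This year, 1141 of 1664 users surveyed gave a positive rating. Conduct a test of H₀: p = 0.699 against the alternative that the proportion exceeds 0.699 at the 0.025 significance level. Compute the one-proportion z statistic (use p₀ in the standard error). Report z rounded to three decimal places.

p̂ = 1141/1664 = 0.68570.
Under H₀, SE = √(0.699·0.301/1664) = √(0.000126442) = 0.01124.
z = (0.68570 − 0.699)/0.01124 = -0.01330/0.01124 = -1.183.
p-value = P(Z > -1.183) ≈ 0.8816. With α = 0.025, fail to reject H₀.

z = -1.183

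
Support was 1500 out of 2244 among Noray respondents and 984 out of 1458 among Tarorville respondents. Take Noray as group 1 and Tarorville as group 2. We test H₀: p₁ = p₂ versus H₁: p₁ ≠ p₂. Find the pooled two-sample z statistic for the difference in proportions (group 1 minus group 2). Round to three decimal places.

z = -0.408

p̂₁ = 1500/2244 = 0.66845, p̂₂ = 984/1458 = 0.67490.
Pooled p̂ = (1500+984)/(2244+1458) = 2484/3702 = 0.67099.
SE = √(p̂(1−p̂)(1/n₁+1/n₂)) = √(0.67099·0.32901·0.0011315) = √(0.000249794) = 0.01580.
z = (0.66845 − 0.67490)/0.01580 = -0.00645/0.01580 = -0.408.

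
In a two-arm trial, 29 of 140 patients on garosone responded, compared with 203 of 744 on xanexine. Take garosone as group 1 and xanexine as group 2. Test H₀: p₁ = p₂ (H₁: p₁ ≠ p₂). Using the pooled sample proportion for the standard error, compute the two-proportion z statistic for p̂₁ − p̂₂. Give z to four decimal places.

z = -1.6211

p̂₁ = 29/140 = 0.207143, p̂₂ = 203/744 = 0.272849.
Pooled p̂ = (29+203)/(140+744) = 232/884 = 0.262443.
SE = √(0.193567 × 0.00848694) = 0.040531.
z = (0.207143 − 0.272849)/0.040531 = -0.065706/0.040531 = -1.6211.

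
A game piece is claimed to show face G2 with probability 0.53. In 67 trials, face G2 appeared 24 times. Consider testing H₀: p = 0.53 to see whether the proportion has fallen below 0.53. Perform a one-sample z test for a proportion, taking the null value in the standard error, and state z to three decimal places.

p̂ = 24/67 = 0.358209.
Under H₀, SE = √(0.53·0.47/67) = √(0.00371791) = 0.060975.
z = (0.358209 − 0.53)/0.060975 = -0.171791/0.060975 = -2.817.
p-value = P(Z < -2.817) ≈ 0.0024.

z = -2.817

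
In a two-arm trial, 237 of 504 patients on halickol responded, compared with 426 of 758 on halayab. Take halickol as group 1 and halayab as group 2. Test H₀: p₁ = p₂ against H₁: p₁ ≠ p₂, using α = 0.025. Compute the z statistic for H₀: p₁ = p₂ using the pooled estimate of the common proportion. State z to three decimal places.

p̂₁ = 237/504 ≈ 0.470238, p̂₂ = 426/758 ≈ 0.562005.
Pooled p̂ = (237+426)/(504+758) = 663/1262 = 0.525357.
SE = √(p̂(1−p̂)(1/n₁+1/n₂)) = √(0.525357·0.474643·0.00330339) = √(0.000823723) = 0.028701.
z = (0.470238 − 0.562005)/0.028701 = -0.091767/0.028701 = -3.197.
Two-sided p-value ≈ 2·Φ(−3.197) = 0.0014, so at α = 0.025 we reject H₀.

z = -3.197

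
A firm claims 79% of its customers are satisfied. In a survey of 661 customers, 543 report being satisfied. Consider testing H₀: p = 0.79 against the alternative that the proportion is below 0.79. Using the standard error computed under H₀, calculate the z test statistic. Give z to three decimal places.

z = 1.987

p̂ = 543/661 ≈ 0.82148.
Under H₀, SE = √(0.79·0.21/661) = √(0.000250983) = 0.01584.
z = (0.82148 − 0.79)/0.01584 = 0.03148/0.01584 = 1.987.
p-value = P(Z < 1.987) ≈ 0.9766.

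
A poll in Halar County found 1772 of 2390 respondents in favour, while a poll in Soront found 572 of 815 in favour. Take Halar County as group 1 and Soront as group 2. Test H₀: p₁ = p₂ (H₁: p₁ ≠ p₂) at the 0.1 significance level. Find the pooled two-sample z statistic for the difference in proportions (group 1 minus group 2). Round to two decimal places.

p̂₁ = 1772/2390 = 0.7414, p̂₂ = 572/815 = 0.7018.
Pooled p̂ = (1772+572)/(2390+815) = 2344/3205 = 0.7314.
SE = √(0.196474 × 0.0016454) = 0.0180.
z = (0.7414 − 0.7018)/0.0180 = 0.0396/0.0180 = 2.20.
Two-sided p-value ≈ 2·Φ(−2.201) = 0.0277; since p < α = 0.1, reject H₀.

z = 2.20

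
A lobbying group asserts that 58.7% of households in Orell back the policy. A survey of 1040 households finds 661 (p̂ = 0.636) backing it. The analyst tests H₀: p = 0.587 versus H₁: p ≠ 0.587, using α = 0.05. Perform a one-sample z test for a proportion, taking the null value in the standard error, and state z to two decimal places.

p̂ = 661/1040 = 0.6356.
SE = √(p₀(1−p₀)/n) = √(0.24243/1040) = 0.0153.
z = (0.6356 − 0.587)/0.0153 = 0.0486/0.0153 = 3.18.
p-value = 2·P(Z > 3.182) ≈ 0.0015, so at α = 0.05 we reject H₀.

z = 3.18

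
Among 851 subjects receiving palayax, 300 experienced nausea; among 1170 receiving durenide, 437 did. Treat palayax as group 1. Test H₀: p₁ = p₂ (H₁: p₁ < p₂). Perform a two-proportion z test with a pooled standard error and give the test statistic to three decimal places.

p̂₁ = 300/851 ≈ 0.35253, p̂₂ = 437/1170 ≈ 0.37350.
Pooled p̂ = (300+437)/(851+1170) = 737/2021 = 0.36467.
SE = √(p̂(1−p̂)(1/n₁+1/n₂)) = √(0.36467·0.63533·0.00202979) = √(0.000470274) = 0.02169.
z = (0.35253 − 0.37350)/0.02169 = -0.02097/0.02169 = -0.967.

z = -0.967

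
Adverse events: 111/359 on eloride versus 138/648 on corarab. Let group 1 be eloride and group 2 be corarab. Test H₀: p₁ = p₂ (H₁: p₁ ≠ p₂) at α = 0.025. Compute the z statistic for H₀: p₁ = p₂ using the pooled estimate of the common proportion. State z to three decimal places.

z = 3.390

p̂₁ = 111/359 ≈ 0.309192, p̂₂ = 138/648 ≈ 0.212963.
Pooled p̂ = (111+138)/(359+648) = 249/1007 = 0.247269.
SE = √(p̂(1−p̂)(1/n₁+1/n₂)) = √(0.247269·0.752731·0.00432873) = √(0.000805693) = 0.028385.
z = (0.309192 − 0.212963)/0.028385 = 0.096229/0.028385 = 3.390.
Two-sided p-value ≈ 2·Φ(−3.390) = 0.0007; since p < α = 0.025, reject H₀.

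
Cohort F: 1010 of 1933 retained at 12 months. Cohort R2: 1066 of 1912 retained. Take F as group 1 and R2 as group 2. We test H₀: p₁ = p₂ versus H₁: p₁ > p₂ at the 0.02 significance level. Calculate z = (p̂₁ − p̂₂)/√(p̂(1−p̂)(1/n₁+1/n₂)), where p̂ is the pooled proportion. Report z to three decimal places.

p̂₁ = 1010/1933 ≈ 0.522504, p̂₂ = 1066/1912 ≈ 0.557531.
Pooled p̂ = (1010+1066)/(1933+1912) = 2076/3845 = 0.539922.
SE = √(p̂(1−p̂)(1/n₁+1/n₂)) = √(0.539922·0.460078·0.00104034) = √(0.000258428) = 0.016076.
z = (0.522504 − 0.557531)/0.016076 = -0.035027/0.016076 = -2.179.
p-value = P(Z > -2.179) ≈ 0.9853; since p > α = 0.02, fail to reject H₀.

z = -2.179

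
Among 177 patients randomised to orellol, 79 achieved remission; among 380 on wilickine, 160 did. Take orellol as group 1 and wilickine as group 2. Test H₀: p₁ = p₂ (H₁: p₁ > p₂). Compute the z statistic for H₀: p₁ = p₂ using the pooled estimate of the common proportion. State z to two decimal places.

z = 0.56

p̂₁ = 79/177 ≈ 0.4463, p̂₂ = 160/380 ≈ 0.4211.
Pooled p̂ = (79+160)/(177+380) = 239/557 = 0.4291.
SE = √(p̂(1−p̂)(1/n₁+1/n₂)) = √(0.4291·0.5709·0.0082813) = √(0.00202868) = 0.0450.
z = (0.4463 − 0.4211)/0.0450 = 0.0252/0.0450 = 0.56.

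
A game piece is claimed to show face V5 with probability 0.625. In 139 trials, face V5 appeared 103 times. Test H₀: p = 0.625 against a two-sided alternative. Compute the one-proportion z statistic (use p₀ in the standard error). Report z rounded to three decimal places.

p̂ = 103/139 ≈ 0.74101.
Under H₀, SE = √(0.625·0.375/139) = √(0.00168615) = 0.04106.
z = (0.74101 − 0.625)/0.04106 = 0.11601/0.04106 = 2.825.

z = 2.825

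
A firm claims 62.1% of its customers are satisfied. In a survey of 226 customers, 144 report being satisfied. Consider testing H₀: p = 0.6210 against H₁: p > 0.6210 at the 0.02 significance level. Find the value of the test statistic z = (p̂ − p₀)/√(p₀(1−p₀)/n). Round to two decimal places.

z = 0.50

p̂ = 144/226 ≈ 0.6372.
Standard error under H₀: √(0.621×0.379/226) = 0.0323.
z = (0.6372 − 0.621)/0.0323 = 0.0162/0.0323 = 0.50.
p-value = P(Z > 0.501) ≈ 0.3082, so at α = 0.02 we fail to reject H₀.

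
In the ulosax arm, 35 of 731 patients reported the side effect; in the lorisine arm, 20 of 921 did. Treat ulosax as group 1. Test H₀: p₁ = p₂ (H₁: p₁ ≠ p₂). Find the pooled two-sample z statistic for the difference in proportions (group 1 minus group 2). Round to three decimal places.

p̂₁ = 35/731 = 0.047880, p̂₂ = 20/921 = 0.021716.
Pooled p̂ = (35+20)/(731+921) = 55/1652 = 0.033293.
SE = √(p̂(1−p̂)(1/n₁+1/n₂)) = √(0.033293·0.966707·0.00245377) = √(7.89733e-05) = 0.008887.
z = (0.047880 − 0.021716)/0.008887 = 0.026164/0.008887 = 2.944.
p-value = 2·P(Z > 2.944) ≈ 0.0032.

z = 2.944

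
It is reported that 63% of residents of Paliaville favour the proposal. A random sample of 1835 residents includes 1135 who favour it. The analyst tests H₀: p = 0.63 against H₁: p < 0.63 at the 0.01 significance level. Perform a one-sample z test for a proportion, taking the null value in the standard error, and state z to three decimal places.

z = -1.018

p̂ = 1135/1835 ≈ 0.61853.
SE = √(p₀(1−p₀)/n) = √(0.2331/1835) = 0.01127.
z = (0.61853 − 0.63)/0.01127 = -0.01147/0.01127 = -1.018.
p-value = P(Z < -1.018) ≈ 0.1544. With α = 0.01, fail to reject H₀.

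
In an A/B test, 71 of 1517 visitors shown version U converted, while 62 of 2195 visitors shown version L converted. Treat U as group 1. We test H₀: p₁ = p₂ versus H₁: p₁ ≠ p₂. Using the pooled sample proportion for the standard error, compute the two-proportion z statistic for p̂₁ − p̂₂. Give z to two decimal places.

z = 2.99

p̂₁ = 71/1517 ≈ 0.04680, p̂₂ = 62/2195 ≈ 0.02825.
Pooled p̂ = (71+62)/(1517+2195) = 133/3712 = 0.03583.
SE = √(p̂(1−p̂)(1/n₁+1/n₂)) = √(0.03583·0.96417·0.00111478) = √(3.8511e-05) = 0.00621.
z = (0.04680 − 0.02825)/0.00621 = 0.01855/0.00621 = 2.99.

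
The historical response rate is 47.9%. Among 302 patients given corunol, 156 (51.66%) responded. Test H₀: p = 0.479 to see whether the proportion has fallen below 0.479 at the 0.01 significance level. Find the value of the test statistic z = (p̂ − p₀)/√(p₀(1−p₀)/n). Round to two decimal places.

p̂ = 156/302 ≈ 0.5166.
SE = √(p₀(1−p₀)/n) = √(0.24956/302) = 0.0287.
z = (0.5166 − 0.479)/0.0287 = 0.0376/0.0287 = 1.31.
p-value = P(Z < 1.306) ≈ 0.9043, so at α = 0.01 we fail to reject H₀.

z = 1.31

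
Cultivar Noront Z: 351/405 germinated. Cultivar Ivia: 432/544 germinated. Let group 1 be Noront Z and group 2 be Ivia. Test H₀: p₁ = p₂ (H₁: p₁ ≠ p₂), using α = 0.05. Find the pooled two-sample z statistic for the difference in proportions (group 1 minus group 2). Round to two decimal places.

z = 2.91

p̂₁ = 351/405 ≈ 0.86667, p̂₂ = 432/544 ≈ 0.79412.
Pooled p̂ = (351+432)/(405+544) = 783/949 = 0.82508.
SE = √(0.144324 × 0.00430737) = 0.02493.
z = (0.86667 − 0.79412)/0.02493 = 0.07255/0.02493 = 2.91.
Two-sided p-value ≈ 2·Φ(−2.910) = 0.0036, so at α = 0.05 we reject H₀.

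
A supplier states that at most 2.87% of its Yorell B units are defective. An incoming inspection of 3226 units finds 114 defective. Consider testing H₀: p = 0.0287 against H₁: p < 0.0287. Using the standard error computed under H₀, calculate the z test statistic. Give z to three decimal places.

p̂ = 114/3226 ≈ 0.035338.
Under H₀, SE = √(0.0287·0.9713/3226) = √(8.64114e-06) = 0.002940.
z = (0.035338 − 0.0287)/0.002940 = 0.006638/0.002940 = 2.258.
p-value = P(Z < 2.258) ≈ 0.9880.

z = 2.258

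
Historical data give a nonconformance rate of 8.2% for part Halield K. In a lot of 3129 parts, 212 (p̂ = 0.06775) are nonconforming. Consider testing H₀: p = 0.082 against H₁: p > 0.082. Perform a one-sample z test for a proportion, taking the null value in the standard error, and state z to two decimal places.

z = -2.90

p̂ = 212/3129 = 0.0678.
SE = √(p₀(1−p₀)/n) = √(0.075276/3129) = 0.0049.
z = (0.0678 − 0.082)/0.0049 = -0.0142/0.0049 = -2.90.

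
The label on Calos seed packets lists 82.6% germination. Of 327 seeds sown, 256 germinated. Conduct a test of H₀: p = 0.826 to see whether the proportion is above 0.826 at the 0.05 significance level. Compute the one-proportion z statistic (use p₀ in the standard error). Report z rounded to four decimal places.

z = -2.0570

p̂ = 256/327 ≈ 0.782875.
SE = √(p₀(1−p₀)/n) = √(0.14372/327) = 0.020965.
z = (0.782875 − 0.826)/0.020965 = -0.043125/0.020965 = -2.0570.
p-value = P(Z > -2.057) ≈ 0.9802, so at α = 0.05 we fail to reject H₀.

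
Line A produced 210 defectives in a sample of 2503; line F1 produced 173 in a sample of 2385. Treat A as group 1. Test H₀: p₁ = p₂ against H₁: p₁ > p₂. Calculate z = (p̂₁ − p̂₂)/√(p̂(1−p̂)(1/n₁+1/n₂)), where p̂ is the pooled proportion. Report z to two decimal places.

p̂₁ = 210/2503 = 0.0839, p̂₂ = 173/2385 = 0.0725.
Pooled p̂ = (210+173)/(2503+2385) = 383/4888 = 0.0784.
SE = √(p̂(1−p̂)(1/n₁+1/n₂)) = √(0.0784·0.9216·0.000818808) = √(5.91307e-05) = 0.0077.
z = (0.0839 − 0.0725)/0.0077 = 0.0114/0.0077 = 1.48.
p-value = P(Z > 1.478) ≈ 0.0698.

z = 1.48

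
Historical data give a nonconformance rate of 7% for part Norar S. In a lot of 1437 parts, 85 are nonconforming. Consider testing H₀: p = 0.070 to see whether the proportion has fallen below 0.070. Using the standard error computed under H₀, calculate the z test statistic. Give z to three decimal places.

p̂ = 85/1437 ≈ 0.05915.
SE = √(p₀(1−p₀)/n) = √(0.0651/1437) = 0.00673.
z = (0.05915 − 0.07)/0.00673 = -0.01085/0.00673 = -1.612.
p-value = P(Z < -1.612) ≈ 0.0535.

z = -1.612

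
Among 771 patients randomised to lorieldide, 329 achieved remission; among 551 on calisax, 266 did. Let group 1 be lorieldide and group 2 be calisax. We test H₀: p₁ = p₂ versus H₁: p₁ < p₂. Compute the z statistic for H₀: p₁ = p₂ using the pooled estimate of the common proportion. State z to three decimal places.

p̂₁ = 329/771 = 0.42672, p̂₂ = 266/551 = 0.48276.
Pooled p̂ = (329+266)/(771+551) = 595/1322 = 0.45008.
SE = √(p̂(1−p̂)(1/n₁+1/n₂)) = √(0.45008·0.54992·0.0031119) = √(0.000770218) = 0.02775.
z = (0.42672 − 0.48276)/0.02775 = -0.05604/0.02775 = -2.019.

z = -2.019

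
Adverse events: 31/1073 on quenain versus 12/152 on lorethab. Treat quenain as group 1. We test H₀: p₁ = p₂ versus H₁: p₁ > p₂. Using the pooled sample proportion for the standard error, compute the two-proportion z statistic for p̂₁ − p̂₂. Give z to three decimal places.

p̂₁ = 31/1073 ≈ 0.028891, p̂₂ = 12/152 ≈ 0.078947.
Pooled p̂ = (31+12)/(1073+152) = 43/1225 = 0.035102.
SE = √(p̂(1−p̂)(1/n₁+1/n₂)) = √(0.035102·0.964898·0.00751091) = √(0.000254394) = 0.015950.
z = (0.028891 − 0.078947)/0.015950 = -0.050056/0.015950 = -3.138.

z = -3.138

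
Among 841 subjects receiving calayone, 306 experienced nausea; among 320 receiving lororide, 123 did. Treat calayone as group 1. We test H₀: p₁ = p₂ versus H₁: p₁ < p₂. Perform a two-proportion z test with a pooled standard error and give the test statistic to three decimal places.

p̂₁ = 306/841 ≈ 0.363853, p̂₂ = 123/320 ≈ 0.384375.
Pooled p̂ = (306+123)/(841+320) = 429/1161 = 0.369509.
SE = √(p̂(1−p̂)(1/n₁+1/n₂)) = √(0.369509·0.630491·0.00431406) = √(0.00100506) = 0.031703.
z = (0.363853 − 0.384375)/0.031703 = -0.020522/0.031703 = -0.647.
p-value = P(Z < -0.647) ≈ 0.2587.

z = -0.647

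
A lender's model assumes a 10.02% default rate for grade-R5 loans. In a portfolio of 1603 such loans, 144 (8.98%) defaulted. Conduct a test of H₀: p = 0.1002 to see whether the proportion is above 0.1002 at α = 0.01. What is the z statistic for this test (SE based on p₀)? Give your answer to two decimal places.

z = -1.38

p̂ = 144/1603 ≈ 0.08983.
SE = √(p₀(1−p₀)/n) = √(0.09016/1603) = 0.00750.
z = (0.08983 − 0.1002)/0.00750 = -0.01037/0.00750 = -1.38.
p-value = P(Z > -1.383) ≈ 0.9166. With α = 0.01, fail to reject H₀.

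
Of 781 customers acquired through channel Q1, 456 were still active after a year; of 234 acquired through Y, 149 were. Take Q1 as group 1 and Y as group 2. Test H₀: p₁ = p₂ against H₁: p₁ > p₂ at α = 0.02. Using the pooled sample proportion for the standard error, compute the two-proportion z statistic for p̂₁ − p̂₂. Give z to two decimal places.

z = -1.45

p̂₁ = 456/781 = 0.5839, p̂₂ = 149/234 = 0.6368.
Pooled p̂ = (456+149)/(781+234) = 605/1015 = 0.5961.
SE = √(p̂(1−p̂)(1/n₁+1/n₂)) = √(0.5961·0.4039·0.00555391) = √(0.00133723) = 0.0366.
z = (0.5839 − 0.6368)/0.0366 = -0.0529/0.0366 = -1.45.
p-value = P(Z > -1.446) ≈ 0.9259; since p > α = 0.02, fail to reject H₀.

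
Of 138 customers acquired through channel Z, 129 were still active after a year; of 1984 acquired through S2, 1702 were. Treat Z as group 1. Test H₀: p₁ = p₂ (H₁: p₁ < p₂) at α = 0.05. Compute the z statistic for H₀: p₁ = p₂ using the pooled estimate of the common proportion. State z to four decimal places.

p̂₁ = 129/138 ≈ 0.934783, p̂₂ = 1702/1984 ≈ 0.857863.
Pooled p̂ = (129+1702)/(138+1984) = 1831/2122 = 0.862865.
SE = √(p̂(1−p̂)(1/n₁+1/n₂)) = √(0.862865·0.137135·0.00775041) = √(0.000917097) = 0.030284.
z = (0.934783 − 0.857863)/0.030284 = 0.076920/0.030284 = 2.5400.
p-value = P(Z < 2.540) ≈ 0.9945, so at α = 0.05 we fail to reject H₀.

z = 2.5400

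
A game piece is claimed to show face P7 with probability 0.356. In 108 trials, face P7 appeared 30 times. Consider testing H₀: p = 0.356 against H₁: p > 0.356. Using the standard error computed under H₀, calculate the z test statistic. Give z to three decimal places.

z = -1.698

p̂ = 30/108 ≈ 0.27778.
Standard error under H₀: √(0.356×0.644/108) = 0.04607.
z = (0.27778 − 0.356)/0.04607 = -0.07822/0.04607 = -1.698.
p-value = P(Z > -1.698) ≈ 0.9552.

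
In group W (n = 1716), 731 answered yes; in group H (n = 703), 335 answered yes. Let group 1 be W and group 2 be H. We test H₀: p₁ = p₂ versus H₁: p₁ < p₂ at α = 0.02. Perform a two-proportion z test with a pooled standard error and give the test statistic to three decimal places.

z = -2.273

p̂₁ = 731/1716 ≈ 0.425991, p̂₂ = 335/703 ≈ 0.476529.
Pooled p̂ = (731+335)/(1716+703) = 1066/2419 = 0.440678.
SE = √(0.246481 × 0.00200523) = 0.022232.
z = (0.425991 − 0.476529)/0.022232 = -0.050538/0.022232 = -2.273.
p-value = P(Z < -2.273) ≈ 0.0115, so at α = 0.02 we reject H₀.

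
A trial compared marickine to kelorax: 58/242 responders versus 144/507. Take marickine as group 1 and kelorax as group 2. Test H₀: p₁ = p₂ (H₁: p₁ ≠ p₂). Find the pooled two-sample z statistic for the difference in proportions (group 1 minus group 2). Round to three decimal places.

p̂₁ = 58/242 ≈ 0.23967, p̂₂ = 144/507 ≈ 0.28402.
Pooled p̂ = (58+144)/(242+507) = 202/749 = 0.26969.
SE = √(p̂(1−p̂)(1/n₁+1/n₂)) = √(0.26969·0.73031·0.00610462) = √(0.00120236) = 0.03468.
z = (0.23967 − 0.28402)/0.03468 = -0.04435/0.03468 = -1.279.

z = -1.279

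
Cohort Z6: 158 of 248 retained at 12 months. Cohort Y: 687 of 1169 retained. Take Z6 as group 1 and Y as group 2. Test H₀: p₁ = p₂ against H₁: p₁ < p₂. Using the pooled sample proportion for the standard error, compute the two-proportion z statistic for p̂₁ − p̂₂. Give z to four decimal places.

p̂₁ = 158/248 ≈ 0.637097, p̂₂ = 687/1169 ≈ 0.587682.
Pooled p̂ = (158+687)/(248+1169) = 845/1417 = 0.596330.
SE = √(p̂(1−p̂)(1/n₁+1/n₂)) = √(0.596330·0.403670·0.00488769) = √(0.00117657) = 0.034301.
z = (0.637097 − 0.587682)/0.034301 = 0.049415/0.034301 = 1.4406.
p-value = P(Z < 1.441) ≈ 0.9252.

z = 1.4406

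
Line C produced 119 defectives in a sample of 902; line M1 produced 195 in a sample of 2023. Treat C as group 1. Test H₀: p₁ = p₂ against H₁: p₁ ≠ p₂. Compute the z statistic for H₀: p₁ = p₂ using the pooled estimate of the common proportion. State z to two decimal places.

z = 2.87

p̂₁ = 119/902 = 0.13193, p̂₂ = 195/2023 = 0.09639.
Pooled p̂ = (119+195)/(902+2023) = 314/2925 = 0.10735.
SE = √(0.0958263 × 0.00160296) = 0.01239.
z = (0.13193 − 0.09639)/0.01239 = 0.03554/0.01239 = 2.87.
Two-sided p-value ≈ 2·Φ(−2.867) = 0.0041.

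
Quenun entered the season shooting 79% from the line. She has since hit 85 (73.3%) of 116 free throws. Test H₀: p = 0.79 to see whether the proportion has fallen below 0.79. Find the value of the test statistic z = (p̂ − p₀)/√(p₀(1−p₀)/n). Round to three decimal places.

p̂ = 85/116 = 0.732759.
SE = √(p₀(1−p₀)/n) = √(0.1659/116) = 0.037818.
z = (0.732759 − 0.79)/0.037818 = -0.057241/0.037818 = -1.514.
p-value = P(Z < -1.514) ≈ 0.0651.

z = -1.514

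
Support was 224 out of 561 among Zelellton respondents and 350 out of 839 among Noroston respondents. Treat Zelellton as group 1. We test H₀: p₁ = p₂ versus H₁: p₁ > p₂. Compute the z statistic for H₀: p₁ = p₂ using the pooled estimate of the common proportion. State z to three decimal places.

z = -0.666

p̂₁ = 224/561 = 0.39929, p̂₂ = 350/839 = 0.41716.
Pooled p̂ = (224+350)/(561+839) = 574/1400 = 0.41000.
SE = √(0.2419 × 0.00297443) = 0.02682.
z = (0.39929 − 0.41716)/0.02682 = -0.01787/0.02682 = -0.666.
p-value = P(Z > -0.666) ≈ 0.7474.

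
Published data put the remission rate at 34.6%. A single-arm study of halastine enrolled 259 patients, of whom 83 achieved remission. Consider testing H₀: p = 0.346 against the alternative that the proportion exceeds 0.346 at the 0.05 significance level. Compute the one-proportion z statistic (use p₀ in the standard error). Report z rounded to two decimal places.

p̂ = 83/259 ≈ 0.3205.
SE = √(p₀(1−p₀)/n) = √(0.22628/259) = 0.0296.
z = (0.3205 − 0.346)/0.0296 = -0.0255/0.0296 = -0.86.
p-value = P(Z > -0.864) ≈ 0.8062; since p > α = 0.05, fail to reject H₀.

z = -0.86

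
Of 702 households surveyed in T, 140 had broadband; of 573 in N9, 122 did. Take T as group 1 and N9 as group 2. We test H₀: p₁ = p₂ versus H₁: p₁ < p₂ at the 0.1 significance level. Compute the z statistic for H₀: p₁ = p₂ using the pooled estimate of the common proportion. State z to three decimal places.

z = -0.593

p̂₁ = 140/702 = 0.19943, p̂₂ = 122/573 = 0.21291.
Pooled p̂ = (140+122)/(702+573) = 262/1275 = 0.20549.
SE = √(0.163264 × 0.0031697) = 0.02275.
z = (0.19943 − 0.21291)/0.02275 = -0.01348/0.02275 = -0.593.
p-value = P(Z < -0.593) ≈ 0.2767; since p > α = 0.1, fail to reject H₀.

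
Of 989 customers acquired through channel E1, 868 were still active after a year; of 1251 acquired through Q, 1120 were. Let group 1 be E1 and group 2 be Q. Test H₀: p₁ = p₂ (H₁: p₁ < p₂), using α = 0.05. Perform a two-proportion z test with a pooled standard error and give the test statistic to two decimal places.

z = -1.31

p̂₁ = 868/989 ≈ 0.8777, p̂₂ = 1120/1251 ≈ 0.8953.
Pooled p̂ = (868+1120)/(989+1251) = 1988/2240 = 0.8875.
SE = √(0.0998438 × 0.00181048) = 0.0134.
z = (0.8777 − 0.8953)/0.0134 = -0.0176/0.0134 = -1.31.
p-value = P(Z < -1.311) ≈ 0.0949, so at α = 0.05 we fail to reject H₀.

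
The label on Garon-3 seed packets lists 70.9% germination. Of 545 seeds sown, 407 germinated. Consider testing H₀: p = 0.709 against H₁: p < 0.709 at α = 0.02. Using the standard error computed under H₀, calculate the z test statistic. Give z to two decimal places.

p̂ = 407/545 ≈ 0.7468.
Under H₀, SE = √(0.709·0.291/545) = √(0.000378567) = 0.0195.
z = (0.7468 − 0.709)/0.0195 = 0.0378/0.0195 = 1.94.
p-value = P(Z < 1.942) ≈ 0.9739. With α = 0.02, fail to reject H₀.

z = 1.94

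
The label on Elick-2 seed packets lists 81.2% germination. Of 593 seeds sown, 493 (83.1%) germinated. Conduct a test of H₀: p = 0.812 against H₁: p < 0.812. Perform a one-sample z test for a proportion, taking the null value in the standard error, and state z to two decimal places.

z = 1.21

p̂ = 493/593 = 0.8314.
Under H₀, SE = √(0.812·0.188/593) = √(0.00025743) = 0.0160.
z = (0.8314 − 0.812)/0.0160 = 0.0194/0.0160 = 1.21.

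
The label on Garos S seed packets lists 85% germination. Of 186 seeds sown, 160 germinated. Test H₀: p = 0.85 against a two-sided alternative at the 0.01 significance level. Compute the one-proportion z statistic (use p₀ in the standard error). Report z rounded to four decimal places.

z = 0.3902

p̂ = 160/186 = 0.860215.
SE = √(p₀(1−p₀)/n) = √(0.1275/186) = 0.026182.
z = (0.860215 − 0.85)/0.026182 = 0.010215/0.026182 = 0.3902.
p-value = 2·P(Z > 0.390) ≈ 0.6964; since p > α = 0.01, fail to reject H₀.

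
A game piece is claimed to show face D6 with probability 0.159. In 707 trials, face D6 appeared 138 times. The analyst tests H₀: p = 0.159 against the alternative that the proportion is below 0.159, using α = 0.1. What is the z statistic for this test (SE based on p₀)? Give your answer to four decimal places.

p̂ = 138/707 = 0.19519095.
SE = √(p₀(1−p₀)/n) = √(0.13372/707) = 0.01375266.
z = (0.19519095 − 0.159)/0.01375266 = 0.03619095/0.01375266 = 2.6316.
p-value = P(Z < 2.632) ≈ 0.9958; since p > α = 0.1, fail to reject H₀.

z = 2.6316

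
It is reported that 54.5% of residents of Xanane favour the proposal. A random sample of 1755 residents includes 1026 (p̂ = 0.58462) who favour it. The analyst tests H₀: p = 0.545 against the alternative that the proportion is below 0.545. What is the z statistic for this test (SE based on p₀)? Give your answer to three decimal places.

z = 3.333

p̂ = 1026/1755 = 0.584615.
Standard error under H₀: √(0.545×0.455/1755) = 0.011887.
z = (0.584615 − 0.545)/0.011887 = 0.039615/0.011887 = 3.333.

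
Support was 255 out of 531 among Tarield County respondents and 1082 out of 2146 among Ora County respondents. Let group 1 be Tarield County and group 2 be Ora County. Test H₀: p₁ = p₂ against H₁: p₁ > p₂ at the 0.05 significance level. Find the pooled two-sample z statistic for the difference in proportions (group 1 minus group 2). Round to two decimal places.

z = -0.99

p̂₁ = 255/531 = 0.4802, p̂₂ = 1082/2146 = 0.5042.
Pooled p̂ = (255+1082)/(531+2146) = 1337/2677 = 0.4994.
SE = √(p̂(1−p̂)(1/n₁+1/n₂)) = √(0.4994·0.5006·0.00234922) = √(0.000587305) = 0.0242.
z = (0.4802 − 0.5042)/0.0242 = -0.0240/0.0242 = -0.99.
p-value = P(Z > -0.989) ≈ 0.8387. With α = 0.05, fail to reject H₀.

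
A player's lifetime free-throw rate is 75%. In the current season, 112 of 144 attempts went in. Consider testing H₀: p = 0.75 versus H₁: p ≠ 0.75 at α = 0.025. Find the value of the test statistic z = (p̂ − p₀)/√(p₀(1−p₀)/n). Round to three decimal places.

z = 0.770

p̂ = 112/144 ≈ 0.77778.
SE = √(p₀(1−p₀)/n) = √(0.1875/144) = 0.03608.
z = (0.77778 − 0.75)/0.03608 = 0.02778/0.03608 = 0.770.
Two-sided p-value ≈ 2·Φ(−0.770) = 0.4414. With α = 0.025, fail to reject H₀.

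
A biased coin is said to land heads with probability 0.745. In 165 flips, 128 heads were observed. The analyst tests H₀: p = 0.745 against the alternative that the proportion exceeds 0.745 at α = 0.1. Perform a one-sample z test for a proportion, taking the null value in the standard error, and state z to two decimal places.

z = 0.91

p̂ = 128/165 = 0.7758.
SE = √(p₀(1−p₀)/n) = √(0.18998/165) = 0.0339.
z = (0.7758 − 0.745)/0.0339 = 0.0308/0.0339 = 0.91.
p-value = P(Z > 0.906) ≈ 0.1823, so at α = 0.1 we fail to reject H₀.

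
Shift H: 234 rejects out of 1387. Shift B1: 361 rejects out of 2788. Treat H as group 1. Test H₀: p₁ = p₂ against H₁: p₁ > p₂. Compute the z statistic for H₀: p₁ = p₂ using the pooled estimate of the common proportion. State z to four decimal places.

p̂₁ = 234/1387 = 0.168709, p̂₂ = 361/2788 = 0.129484.
Pooled p̂ = (234+361)/(1387+2788) = 595/4175 = 0.142515.
SE = √(0.122204 × 0.00107966) = 0.011486.
z = (0.168709 − 0.129484)/0.011486 = 0.039225/0.011486 = 3.4150.

z = 3.4150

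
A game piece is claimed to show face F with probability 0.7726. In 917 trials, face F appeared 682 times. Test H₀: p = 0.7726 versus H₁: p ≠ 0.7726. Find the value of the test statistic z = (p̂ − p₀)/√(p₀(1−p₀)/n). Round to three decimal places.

z = -2.086

p̂ = 682/917 ≈ 0.74373.
Standard error under H₀: √(0.7726×0.2274/917) = 0.01384.
z = (0.74373 − 0.7726)/0.01384 = -0.02887/0.01384 = -2.086.
p-value = 2·P(Z > 2.086) ≈ 0.0370.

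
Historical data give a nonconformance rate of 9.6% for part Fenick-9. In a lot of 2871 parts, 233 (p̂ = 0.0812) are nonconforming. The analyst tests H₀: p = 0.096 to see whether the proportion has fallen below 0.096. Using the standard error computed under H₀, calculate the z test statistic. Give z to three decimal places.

p̂ = 233/2871 = 0.081156.
Under H₀, SE = √(0.096·0.904/2871) = √(3.02278e-05) = 0.005498.
z = (0.081156 − 0.096)/0.005498 = -0.014844/0.005498 = -2.700.

z = -2.700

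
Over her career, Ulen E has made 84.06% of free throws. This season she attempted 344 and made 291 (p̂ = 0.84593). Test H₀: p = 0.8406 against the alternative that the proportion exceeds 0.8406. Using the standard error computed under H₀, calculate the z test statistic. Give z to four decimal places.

p̂ = 291/344 ≈ 0.845930.
Standard error under H₀: √(0.8406×0.1594/344) = 0.019736.
z = (0.845930 − 0.8406)/0.019736 = 0.005330/0.019736 = 0.2701.

z = 0.2701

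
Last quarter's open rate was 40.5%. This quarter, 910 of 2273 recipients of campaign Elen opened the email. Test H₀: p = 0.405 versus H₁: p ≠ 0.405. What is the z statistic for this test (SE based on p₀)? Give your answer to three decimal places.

p̂ = 910/2273 = 0.40035.
Under H₀, SE = √(0.405·0.595/2273) = √(0.000106016) = 0.01030.
z = (0.40035 − 0.405)/0.01030 = -0.00465/0.01030 = -0.451.

z = -0.451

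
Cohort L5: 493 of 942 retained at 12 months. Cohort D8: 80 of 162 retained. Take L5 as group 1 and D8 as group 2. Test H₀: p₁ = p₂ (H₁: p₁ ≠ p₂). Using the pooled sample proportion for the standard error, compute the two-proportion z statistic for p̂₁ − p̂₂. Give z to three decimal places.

p̂₁ = 493/942 = 0.52335, p̂₂ = 80/162 = 0.49383.
Pooled p̂ = (493+80)/(942+162) = 573/1104 = 0.51902.
SE = √(0.249638 × 0.00723441) = 0.04250.
z = (0.52335 − 0.49383)/0.04250 = 0.02952/0.04250 = 0.695.
Two-sided p-value ≈ 2·Φ(−0.695) = 0.4872.

z = 0.695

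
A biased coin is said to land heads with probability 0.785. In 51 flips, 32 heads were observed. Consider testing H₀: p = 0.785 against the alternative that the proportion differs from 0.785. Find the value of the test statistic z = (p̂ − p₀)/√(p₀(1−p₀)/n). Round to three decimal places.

p̂ = 32/51 = 0.62745.
Under H₀, SE = √(0.785·0.215/51) = √(0.00330931) = 0.05753.
z = (0.62745 − 0.785)/0.05753 = -0.15755/0.05753 = -2.739.
Two-sided p-value ≈ 2·Φ(−2.739) = 0.0062.

z = -2.739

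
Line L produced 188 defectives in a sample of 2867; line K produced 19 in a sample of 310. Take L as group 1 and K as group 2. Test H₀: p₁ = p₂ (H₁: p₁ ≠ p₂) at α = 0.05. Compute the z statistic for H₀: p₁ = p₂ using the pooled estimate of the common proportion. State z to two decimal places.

p̂₁ = 188/2867 ≈ 0.0656, p̂₂ = 19/310 ≈ 0.0613.
Pooled p̂ = (188+19)/(2867+310) = 207/3177 = 0.0652.
SE = √(0.0609105 × 0.0035746) = 0.0148.
z = (0.0656 − 0.0613)/0.0148 = 0.0043/0.0148 = 0.29.
p-value = 2·P(Z > 0.290) ≈ 0.7716, so at α = 0.05 we fail to reject H₀.

z = 0.29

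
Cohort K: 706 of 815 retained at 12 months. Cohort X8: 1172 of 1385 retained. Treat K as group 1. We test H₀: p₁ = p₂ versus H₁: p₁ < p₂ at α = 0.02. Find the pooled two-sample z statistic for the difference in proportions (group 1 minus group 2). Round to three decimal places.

z = 1.285

p̂₁ = 706/815 ≈ 0.86626, p̂₂ = 1172/1385 ≈ 0.84621.
Pooled p̂ = (706+1172)/(815+1385) = 1878/2200 = 0.85364.
SE = √(p̂(1−p̂)(1/n₁+1/n₂)) = √(0.85364·0.14636·0.00194902) = √(0.000243513) = 0.01560.
z = (0.86626 − 0.84621)/0.01560 = 0.02005/0.01560 = 1.285.
p-value = P(Z < 1.285) ≈ 0.9006. With α = 0.02, fail to reject H₀.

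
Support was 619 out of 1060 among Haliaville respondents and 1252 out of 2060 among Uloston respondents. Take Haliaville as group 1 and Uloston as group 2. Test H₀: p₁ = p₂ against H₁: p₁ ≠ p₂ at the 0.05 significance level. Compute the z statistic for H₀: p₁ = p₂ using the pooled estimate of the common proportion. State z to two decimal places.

z = -1.29

p̂₁ = 619/1060 = 0.5840, p̂₂ = 1252/2060 = 0.6078.
Pooled p̂ = (619+1252)/(1060+2060) = 1871/3120 = 0.5997.
SE = √(0.240064 × 0.00142883) = 0.0185.
z = (0.5840 − 0.6078)/0.0185 = -0.0238/0.0185 = -1.29.
Two-sided p-value ≈ 2·Φ(−1.285) = 0.1987. With α = 0.05, fail to reject H₀.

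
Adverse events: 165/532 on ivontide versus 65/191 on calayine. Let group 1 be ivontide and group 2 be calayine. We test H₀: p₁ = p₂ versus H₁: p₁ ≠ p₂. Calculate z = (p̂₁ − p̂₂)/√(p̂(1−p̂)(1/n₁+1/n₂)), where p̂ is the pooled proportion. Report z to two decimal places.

z = -0.77

p̂₁ = 165/532 ≈ 0.3102, p̂₂ = 65/191 ≈ 0.3403.
Pooled p̂ = (165+65)/(532+191) = 230/723 = 0.3181.
SE = √(0.216919 × 0.0071153) = 0.0393.
z = (0.3102 − 0.3403)/0.0393 = -0.0301/0.0393 = -0.77.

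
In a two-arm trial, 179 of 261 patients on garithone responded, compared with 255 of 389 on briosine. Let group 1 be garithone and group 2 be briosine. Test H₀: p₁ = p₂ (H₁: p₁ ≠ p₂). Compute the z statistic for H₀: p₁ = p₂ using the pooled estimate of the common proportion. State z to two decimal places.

p̂₁ = 179/261 ≈ 0.6858, p̂₂ = 255/389 ≈ 0.6555.
Pooled p̂ = (179+255)/(261+389) = 434/650 = 0.6677.
SE = √(0.221879 × 0.00640211) = 0.0377.
z = (0.6858 − 0.6555)/0.0377 = 0.0303/0.0377 = 0.80.
p-value = 2·P(Z > 0.804) ≈ 0.4215.

z = 0.80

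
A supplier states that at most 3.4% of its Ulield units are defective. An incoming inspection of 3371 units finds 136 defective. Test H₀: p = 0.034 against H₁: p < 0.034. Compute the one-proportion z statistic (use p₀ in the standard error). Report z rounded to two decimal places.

z = 2.03

p̂ = 136/3371 ≈ 0.0403.
Standard error under H₀: √(0.034×0.966/3371) = 0.0031.
z = (0.0403 − 0.034)/0.0031 = 0.0063/0.0031 = 2.03.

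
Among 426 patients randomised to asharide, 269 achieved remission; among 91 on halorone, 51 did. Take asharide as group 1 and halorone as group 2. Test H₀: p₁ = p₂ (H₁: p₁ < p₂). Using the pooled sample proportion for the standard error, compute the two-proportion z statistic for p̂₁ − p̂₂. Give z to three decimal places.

p̂₁ = 269/426 ≈ 0.63146, p̂₂ = 51/91 ≈ 0.56044.
Pooled p̂ = (269+51)/(426+91) = 320/517 = 0.61896.
SE = √(p̂(1−p̂)(1/n₁+1/n₂)) = √(0.61896·0.38104·0.0133364) = √(0.00314539) = 0.05608.
z = (0.63146 − 0.56044)/0.05608 = 0.07102/0.05608 = 1.266.
p-value = P(Z < 1.266) ≈ 0.8973.

z = 1.266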